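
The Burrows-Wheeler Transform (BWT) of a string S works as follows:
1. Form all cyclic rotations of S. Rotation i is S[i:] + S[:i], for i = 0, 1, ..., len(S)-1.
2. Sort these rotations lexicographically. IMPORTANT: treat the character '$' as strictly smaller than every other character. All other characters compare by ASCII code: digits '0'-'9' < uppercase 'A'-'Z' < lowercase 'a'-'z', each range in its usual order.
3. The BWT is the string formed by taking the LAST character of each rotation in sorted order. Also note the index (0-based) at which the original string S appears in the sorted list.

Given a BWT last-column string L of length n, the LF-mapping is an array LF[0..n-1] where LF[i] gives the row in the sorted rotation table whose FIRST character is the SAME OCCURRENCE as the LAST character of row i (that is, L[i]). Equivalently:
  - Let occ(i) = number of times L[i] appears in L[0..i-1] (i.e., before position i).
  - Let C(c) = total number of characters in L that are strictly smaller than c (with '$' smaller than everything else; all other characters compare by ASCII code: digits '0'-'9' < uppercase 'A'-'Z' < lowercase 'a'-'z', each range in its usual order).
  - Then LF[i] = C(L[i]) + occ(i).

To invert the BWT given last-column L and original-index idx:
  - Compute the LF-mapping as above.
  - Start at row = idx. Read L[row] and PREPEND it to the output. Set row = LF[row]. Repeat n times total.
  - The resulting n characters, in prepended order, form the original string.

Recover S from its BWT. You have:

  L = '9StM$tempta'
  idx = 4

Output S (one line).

Answer: attemptMS9$

Derivation:
LF mapping: 1 3 8 2 0 9 5 6 7 10 4
Walk LF starting at row 4, prepending L[row]:
  step 1: row=4, L[4]='$', prepend. Next row=LF[4]=0
  step 2: row=0, L[0]='9', prepend. Next row=LF[0]=1
  step 3: row=1, L[1]='S', prepend. Next row=LF[1]=3
  step 4: row=3, L[3]='M', prepend. Next row=LF[3]=2
  step 5: row=2, L[2]='t', prepend. Next row=LF[2]=8
  step 6: row=8, L[8]='p', prepend. Next row=LF[8]=7
  step 7: row=7, L[7]='m', prepend. Next row=LF[7]=6
  step 8: row=6, L[6]='e', prepend. Next row=LF[6]=5
  step 9: row=5, L[5]='t', prepend. Next row=LF[5]=9
  step 10: row=9, L[9]='t', prepend. Next row=LF[9]=10
  step 11: row=10, L[10]='a', prepend. Next row=LF[10]=4
Reversed output: attemptMS9$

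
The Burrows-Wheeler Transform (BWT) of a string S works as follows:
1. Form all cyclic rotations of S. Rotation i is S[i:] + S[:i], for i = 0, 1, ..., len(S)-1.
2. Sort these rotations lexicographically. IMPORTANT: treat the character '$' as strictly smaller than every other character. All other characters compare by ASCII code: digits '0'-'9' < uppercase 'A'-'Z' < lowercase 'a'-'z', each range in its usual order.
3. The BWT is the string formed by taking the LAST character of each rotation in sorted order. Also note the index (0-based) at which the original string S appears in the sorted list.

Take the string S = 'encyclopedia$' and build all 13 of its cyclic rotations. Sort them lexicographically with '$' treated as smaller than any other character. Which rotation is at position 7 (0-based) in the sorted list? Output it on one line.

Answer: ia$encycloped

Derivation:
All 13 rotations (rotation i = S[i:]+S[:i]):
  rot[0] = encyclopedia$
  rot[1] = ncyclopedia$e
  rot[2] = cyclopedia$en
  rot[3] = yclopedia$enc
  rot[4] = clopedia$ency
  rot[5] = lopedia$encyc
  rot[6] = opedia$encycl
  rot[7] = pedia$encyclo
  rot[8] = edia$encyclop
  rot[9] = dia$encyclope
  rot[10] = ia$encycloped
  rot[11] = a$encyclopedi
  rot[12] = $encyclopedia
Sorted (with $ < everything):
  sorted[0] = $encyclopedia
  sorted[1] = a$encyclopedi
  sorted[2] = clopedia$ency
  sorted[3] = cyclopedia$en
  sorted[4] = dia$encyclope
  sorted[5] = edia$encyclop
  sorted[6] = encyclopedia$
  sorted[7] = ia$encycloped
  sorted[8] = lopedia$encyc
  sorted[9] = ncyclopedia$e
  sorted[10] = opedia$encycl
  sorted[11] = pedia$encyclo
  sorted[12] = yclopedia$enc
sorted[7] = ia$encycloped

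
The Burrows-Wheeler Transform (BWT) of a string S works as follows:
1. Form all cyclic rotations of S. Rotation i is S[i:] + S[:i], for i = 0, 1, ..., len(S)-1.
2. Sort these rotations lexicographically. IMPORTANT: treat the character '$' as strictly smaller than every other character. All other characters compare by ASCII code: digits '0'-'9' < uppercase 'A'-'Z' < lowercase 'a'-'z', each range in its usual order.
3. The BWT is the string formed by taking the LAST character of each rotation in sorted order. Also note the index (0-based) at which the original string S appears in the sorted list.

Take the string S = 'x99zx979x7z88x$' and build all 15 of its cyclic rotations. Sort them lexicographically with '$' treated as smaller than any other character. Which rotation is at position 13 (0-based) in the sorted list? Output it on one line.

All 15 rotations (rotation i = S[i:]+S[:i]):
  rot[0] = x99zx979x7z88x$
  rot[1] = 99zx979x7z88x$x
  rot[2] = 9zx979x7z88x$x9
  rot[3] = zx979x7z88x$x99
  rot[4] = x979x7z88x$x99z
  rot[5] = 979x7z88x$x99zx
  rot[6] = 79x7z88x$x99zx9
  rot[7] = 9x7z88x$x99zx97
  rot[8] = x7z88x$x99zx979
  rot[9] = 7z88x$x99zx979x
  rot[10] = z88x$x99zx979x7
  rot[11] = 88x$x99zx979x7z
  rot[12] = 8x$x99zx979x7z8
  rot[13] = x$x99zx979x7z88
  rot[14] = $x99zx979x7z88x
Sorted (with $ < everything):
  sorted[0] = $x99zx979x7z88x
  sorted[1] = 79x7z88x$x99zx9
  sorted[2] = 7z88x$x99zx979x
  sorted[3] = 88x$x99zx979x7z
  sorted[4] = 8x$x99zx979x7z8
  sorted[5] = 979x7z88x$x99zx
  sorted[6] = 99zx979x7z88x$x
  sorted[7] = 9x7z88x$x99zx97
  sorted[8] = 9zx979x7z88x$x9
  sorted[9] = x$x99zx979x7z88
  sorted[10] = x7z88x$x99zx979
  sorted[11] = x979x7z88x$x99z
  sorted[12] = x99zx979x7z88x$
  sorted[13] = z88x$x99zx979x7
  sorted[14] = zx979x7z88x$x99
sorted[13] = z88x$x99zx979x7

Answer: z88x$x99zx979x7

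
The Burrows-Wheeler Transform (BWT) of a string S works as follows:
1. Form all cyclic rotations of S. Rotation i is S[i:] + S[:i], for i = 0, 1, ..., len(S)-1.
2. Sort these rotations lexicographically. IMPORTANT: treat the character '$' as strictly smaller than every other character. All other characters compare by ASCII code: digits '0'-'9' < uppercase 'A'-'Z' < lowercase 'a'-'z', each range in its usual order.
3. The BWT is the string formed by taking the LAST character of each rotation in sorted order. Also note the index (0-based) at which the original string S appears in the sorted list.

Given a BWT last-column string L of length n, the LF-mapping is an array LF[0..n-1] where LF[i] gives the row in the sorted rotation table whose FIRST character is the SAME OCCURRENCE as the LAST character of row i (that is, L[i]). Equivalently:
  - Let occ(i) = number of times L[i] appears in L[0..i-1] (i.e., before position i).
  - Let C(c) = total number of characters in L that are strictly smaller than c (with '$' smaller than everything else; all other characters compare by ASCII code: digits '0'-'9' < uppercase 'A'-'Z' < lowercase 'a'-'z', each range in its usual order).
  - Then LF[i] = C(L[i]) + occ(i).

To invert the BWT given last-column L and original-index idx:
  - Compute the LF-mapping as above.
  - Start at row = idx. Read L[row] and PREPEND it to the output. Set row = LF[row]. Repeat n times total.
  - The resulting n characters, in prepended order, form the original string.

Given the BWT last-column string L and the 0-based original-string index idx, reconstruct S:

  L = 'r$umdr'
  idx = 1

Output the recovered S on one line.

LF mapping: 3 0 5 2 1 4
Walk LF starting at row 1, prepending L[row]:
  step 1: row=1, L[1]='$', prepend. Next row=LF[1]=0
  step 2: row=0, L[0]='r', prepend. Next row=LF[0]=3
  step 3: row=3, L[3]='m', prepend. Next row=LF[3]=2
  step 4: row=2, L[2]='u', prepend. Next row=LF[2]=5
  step 5: row=5, L[5]='r', prepend. Next row=LF[5]=4
  step 6: row=4, L[4]='d', prepend. Next row=LF[4]=1
Reversed output: drumr$

Answer: drumr$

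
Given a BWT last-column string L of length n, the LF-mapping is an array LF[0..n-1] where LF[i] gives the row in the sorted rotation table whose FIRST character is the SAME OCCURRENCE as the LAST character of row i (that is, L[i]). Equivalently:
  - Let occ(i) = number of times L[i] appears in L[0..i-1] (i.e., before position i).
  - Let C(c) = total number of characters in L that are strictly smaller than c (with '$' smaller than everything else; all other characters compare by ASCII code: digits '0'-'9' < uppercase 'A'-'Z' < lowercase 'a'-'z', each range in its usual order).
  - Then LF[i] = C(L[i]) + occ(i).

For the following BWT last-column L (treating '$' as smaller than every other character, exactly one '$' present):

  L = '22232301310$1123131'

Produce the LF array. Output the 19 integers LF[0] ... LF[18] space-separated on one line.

Answer: 9 10 11 14 12 15 1 3 16 4 2 0 5 6 13 17 7 18 8

Derivation:
Char counts: '$':1, '0':2, '1':6, '2':5, '3':5
C (first-col start): C('$')=0, C('0')=1, C('1')=3, C('2')=9, C('3')=14
L[0]='2': occ=0, LF[0]=C('2')+0=9+0=9
L[1]='2': occ=1, LF[1]=C('2')+1=9+1=10
L[2]='2': occ=2, LF[2]=C('2')+2=9+2=11
L[3]='3': occ=0, LF[3]=C('3')+0=14+0=14
L[4]='2': occ=3, LF[4]=C('2')+3=9+3=12
L[5]='3': occ=1, LF[5]=C('3')+1=14+1=15
L[6]='0': occ=0, LF[6]=C('0')+0=1+0=1
L[7]='1': occ=0, LF[7]=C('1')+0=3+0=3
L[8]='3': occ=2, LF[8]=C('3')+2=14+2=16
L[9]='1': occ=1, LF[9]=C('1')+1=3+1=4
L[10]='0': occ=1, LF[10]=C('0')+1=1+1=2
L[11]='$': occ=0, LF[11]=C('$')+0=0+0=0
L[12]='1': occ=2, LF[12]=C('1')+2=3+2=5
L[13]='1': occ=3, LF[13]=C('1')+3=3+3=6
L[14]='2': occ=4, LF[14]=C('2')+4=9+4=13
L[15]='3': occ=3, LF[15]=C('3')+3=14+3=17
L[16]='1': occ=4, LF[16]=C('1')+4=3+4=7
L[17]='3': occ=4, LF[17]=C('3')+4=14+4=18
L[18]='1': occ=5, LF[18]=C('1')+5=3+5=8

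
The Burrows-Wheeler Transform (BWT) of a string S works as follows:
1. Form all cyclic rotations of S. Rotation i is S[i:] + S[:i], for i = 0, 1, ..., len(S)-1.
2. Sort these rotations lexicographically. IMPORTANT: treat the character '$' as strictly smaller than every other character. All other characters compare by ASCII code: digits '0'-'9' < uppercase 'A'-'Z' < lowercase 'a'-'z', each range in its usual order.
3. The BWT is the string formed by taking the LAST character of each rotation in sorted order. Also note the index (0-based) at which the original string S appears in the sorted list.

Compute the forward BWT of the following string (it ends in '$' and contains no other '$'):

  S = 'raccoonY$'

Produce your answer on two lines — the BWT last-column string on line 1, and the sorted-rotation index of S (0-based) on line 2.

All 9 rotations (rotation i = S[i:]+S[:i]):
  rot[0] = raccoonY$
  rot[1] = accoonY$r
  rot[2] = ccoonY$ra
  rot[3] = coonY$rac
  rot[4] = oonY$racc
  rot[5] = onY$racco
  rot[6] = nY$raccoo
  rot[7] = Y$raccoon
  rot[8] = $raccoonY
Sorted (with $ < everything):
  sorted[0] = $raccoonY  (last char: 'Y')
  sorted[1] = Y$raccoon  (last char: 'n')
  sorted[2] = accoonY$r  (last char: 'r')
  sorted[3] = ccoonY$ra  (last char: 'a')
  sorted[4] = coonY$rac  (last char: 'c')
  sorted[5] = nY$raccoo  (last char: 'o')
  sorted[6] = onY$racco  (last char: 'o')
  sorted[7] = oonY$racc  (last char: 'c')
  sorted[8] = raccoonY$  (last char: '$')
Last column: Ynracooc$
Original string S is at sorted index 8

Answer: Ynracooc$
8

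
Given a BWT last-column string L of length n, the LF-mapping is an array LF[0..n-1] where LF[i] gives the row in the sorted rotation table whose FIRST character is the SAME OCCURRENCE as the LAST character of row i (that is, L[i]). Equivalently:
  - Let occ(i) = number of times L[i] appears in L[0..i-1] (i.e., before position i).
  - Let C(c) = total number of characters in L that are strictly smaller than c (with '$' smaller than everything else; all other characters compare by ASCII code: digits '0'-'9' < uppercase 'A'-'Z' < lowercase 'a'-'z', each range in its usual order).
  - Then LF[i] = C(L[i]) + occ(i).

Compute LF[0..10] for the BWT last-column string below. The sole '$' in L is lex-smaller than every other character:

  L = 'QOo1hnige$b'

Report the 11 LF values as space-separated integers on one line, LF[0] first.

Char counts: '$':1, '1':1, 'O':1, 'Q':1, 'b':1, 'e':1, 'g':1, 'h':1, 'i':1, 'n':1, 'o':1
C (first-col start): C('$')=0, C('1')=1, C('O')=2, C('Q')=3, C('b')=4, C('e')=5, C('g')=6, C('h')=7, C('i')=8, C('n')=9, C('o')=10
L[0]='Q': occ=0, LF[0]=C('Q')+0=3+0=3
L[1]='O': occ=0, LF[1]=C('O')+0=2+0=2
L[2]='o': occ=0, LF[2]=C('o')+0=10+0=10
L[3]='1': occ=0, LF[3]=C('1')+0=1+0=1
L[4]='h': occ=0, LF[4]=C('h')+0=7+0=7
L[5]='n': occ=0, LF[5]=C('n')+0=9+0=9
L[6]='i': occ=0, LF[6]=C('i')+0=8+0=8
L[7]='g': occ=0, LF[7]=C('g')+0=6+0=6
L[8]='e': occ=0, LF[8]=C('e')+0=5+0=5
L[9]='$': occ=0, LF[9]=C('$')+0=0+0=0
L[10]='b': occ=0, LF[10]=C('b')+0=4+0=4

Answer: 3 2 10 1 7 9 8 6 5 0 4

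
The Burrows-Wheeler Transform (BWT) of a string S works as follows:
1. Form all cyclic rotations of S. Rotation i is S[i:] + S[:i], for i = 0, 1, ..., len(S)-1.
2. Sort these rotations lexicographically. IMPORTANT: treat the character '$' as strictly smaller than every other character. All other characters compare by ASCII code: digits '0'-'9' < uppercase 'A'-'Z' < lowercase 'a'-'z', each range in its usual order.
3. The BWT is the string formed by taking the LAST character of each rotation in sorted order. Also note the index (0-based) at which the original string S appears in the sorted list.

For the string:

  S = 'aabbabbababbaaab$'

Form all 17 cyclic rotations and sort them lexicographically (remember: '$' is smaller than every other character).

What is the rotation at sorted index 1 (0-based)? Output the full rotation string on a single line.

All 17 rotations (rotation i = S[i:]+S[:i]):
  rot[0] = aabbabbababbaaab$
  rot[1] = abbabbababbaaab$a
  rot[2] = bbabbababbaaab$aa
  rot[3] = babbababbaaab$aab
  rot[4] = abbababbaaab$aabb
  rot[5] = bbababbaaab$aabba
  rot[6] = bababbaaab$aabbab
  rot[7] = ababbaaab$aabbabb
  rot[8] = babbaaab$aabbabba
  rot[9] = abbaaab$aabbabbab
  rot[10] = bbaaab$aabbabbaba
  rot[11] = baaab$aabbabbabab
  rot[12] = aaab$aabbabbababb
  rot[13] = aab$aabbabbababba
  rot[14] = ab$aabbabbababbaa
  rot[15] = b$aabbabbababbaaa
  rot[16] = $aabbabbababbaaab
Sorted (with $ < everything):
  sorted[0] = $aabbabbababbaaab
  sorted[1] = aaab$aabbabbababb
  sorted[2] = aab$aabbabbababba
  sorted[3] = aabbabbababbaaab$
  sorted[4] = ab$aabbabbababbaa
  sorted[5] = ababbaaab$aabbabb
  sorted[6] = abbaaab$aabbabbab
  sorted[7] = abbababbaaab$aabb
  sorted[8] = abbabbababbaaab$a
  sorted[9] = b$aabbabbababbaaa
  sorted[10] = baaab$aabbabbabab
  sorted[11] = bababbaaab$aabbab
  sorted[12] = babbaaab$aabbabba
  sorted[13] = babbababbaaab$aab
  sorted[14] = bbaaab$aabbabbaba
  sorted[15] = bbababbaaab$aabba
  sorted[16] = bbabbababbaaab$aa
sorted[1] = aaab$aabbabbababb

Answer: aaab$aabbabbababb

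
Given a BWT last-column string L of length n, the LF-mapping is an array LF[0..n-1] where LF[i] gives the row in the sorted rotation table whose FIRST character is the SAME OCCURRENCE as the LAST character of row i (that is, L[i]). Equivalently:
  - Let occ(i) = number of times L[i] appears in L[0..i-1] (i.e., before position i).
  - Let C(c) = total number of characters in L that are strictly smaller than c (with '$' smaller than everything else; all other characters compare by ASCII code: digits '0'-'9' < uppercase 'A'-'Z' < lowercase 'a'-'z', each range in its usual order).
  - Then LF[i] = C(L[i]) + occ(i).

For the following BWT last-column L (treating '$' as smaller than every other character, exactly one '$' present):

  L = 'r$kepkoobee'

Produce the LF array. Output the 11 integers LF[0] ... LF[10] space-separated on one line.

Char counts: '$':1, 'b':1, 'e':3, 'k':2, 'o':2, 'p':1, 'r':1
C (first-col start): C('$')=0, C('b')=1, C('e')=2, C('k')=5, C('o')=7, C('p')=9, C('r')=10
L[0]='r': occ=0, LF[0]=C('r')+0=10+0=10
L[1]='$': occ=0, LF[1]=C('$')+0=0+0=0
L[2]='k': occ=0, LF[2]=C('k')+0=5+0=5
L[3]='e': occ=0, LF[3]=C('e')+0=2+0=2
L[4]='p': occ=0, LF[4]=C('p')+0=9+0=9
L[5]='k': occ=1, LF[5]=C('k')+1=5+1=6
L[6]='o': occ=0, LF[6]=C('o')+0=7+0=7
L[7]='o': occ=1, LF[7]=C('o')+1=7+1=8
L[8]='b': occ=0, LF[8]=C('b')+0=1+0=1
L[9]='e': occ=1, LF[9]=C('e')+1=2+1=3
L[10]='e': occ=2, LF[10]=C('e')+2=2+2=4

Answer: 10 0 5 2 9 6 7 8 1 3 4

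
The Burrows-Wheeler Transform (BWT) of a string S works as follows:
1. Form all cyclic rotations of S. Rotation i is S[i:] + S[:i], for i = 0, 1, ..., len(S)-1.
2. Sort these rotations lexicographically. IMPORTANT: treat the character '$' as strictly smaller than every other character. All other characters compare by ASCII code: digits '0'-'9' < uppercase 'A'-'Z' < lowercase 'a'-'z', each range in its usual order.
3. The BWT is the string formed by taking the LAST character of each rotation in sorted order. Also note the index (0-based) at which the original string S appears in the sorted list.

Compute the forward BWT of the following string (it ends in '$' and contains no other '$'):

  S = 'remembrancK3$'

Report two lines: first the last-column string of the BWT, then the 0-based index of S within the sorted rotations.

All 13 rotations (rotation i = S[i:]+S[:i]):
  rot[0] = remembrancK3$
  rot[1] = emembrancK3$r
  rot[2] = membrancK3$re
  rot[3] = embrancK3$rem
  rot[4] = mbrancK3$reme
  rot[5] = brancK3$remem
  rot[6] = rancK3$rememb
  rot[7] = ancK3$remembr
  rot[8] = ncK3$remembra
  rot[9] = cK3$remembran
  rot[10] = K3$remembranc
  rot[11] = 3$remembrancK
  rot[12] = $remembrancK3
Sorted (with $ < everything):
  sorted[0] = $remembrancK3  (last char: '3')
  sorted[1] = 3$remembrancK  (last char: 'K')
  sorted[2] = K3$remembranc  (last char: 'c')
  sorted[3] = ancK3$remembr  (last char: 'r')
  sorted[4] = brancK3$remem  (last char: 'm')
  sorted[5] = cK3$remembran  (last char: 'n')
  sorted[6] = embrancK3$rem  (last char: 'm')
  sorted[7] = emembrancK3$r  (last char: 'r')
  sorted[8] = mbrancK3$reme  (last char: 'e')
  sorted[9] = membrancK3$re  (last char: 'e')
  sorted[10] = ncK3$remembra  (last char: 'a')
  sorted[11] = rancK3$rememb  (last char: 'b')
  sorted[12] = remembrancK3$  (last char: '$')
Last column: 3Kcrmnmreeab$
Original string S is at sorted index 12

Answer: 3Kcrmnmreeab$
12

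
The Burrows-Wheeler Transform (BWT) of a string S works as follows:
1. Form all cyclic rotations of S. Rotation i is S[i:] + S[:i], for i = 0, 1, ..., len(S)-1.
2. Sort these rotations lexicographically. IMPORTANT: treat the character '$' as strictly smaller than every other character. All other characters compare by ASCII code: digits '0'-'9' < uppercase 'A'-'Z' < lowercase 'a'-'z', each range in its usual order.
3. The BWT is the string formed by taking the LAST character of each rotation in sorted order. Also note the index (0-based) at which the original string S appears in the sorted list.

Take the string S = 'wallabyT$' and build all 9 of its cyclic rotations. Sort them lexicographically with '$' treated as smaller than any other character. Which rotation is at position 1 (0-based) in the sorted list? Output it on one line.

Answer: T$wallaby

Derivation:
All 9 rotations (rotation i = S[i:]+S[:i]):
  rot[0] = wallabyT$
  rot[1] = allabyT$w
  rot[2] = llabyT$wa
  rot[3] = labyT$wal
  rot[4] = abyT$wall
  rot[5] = byT$walla
  rot[6] = yT$wallab
  rot[7] = T$wallaby
  rot[8] = $wallabyT
Sorted (with $ < everything):
  sorted[0] = $wallabyT
  sorted[1] = T$wallaby
  sorted[2] = abyT$wall
  sorted[3] = allabyT$w
  sorted[4] = byT$walla
  sorted[5] = labyT$wal
  sorted[6] = llabyT$wa
  sorted[7] = wallabyT$
  sorted[8] = yT$wallab
sorted[1] = T$wallaby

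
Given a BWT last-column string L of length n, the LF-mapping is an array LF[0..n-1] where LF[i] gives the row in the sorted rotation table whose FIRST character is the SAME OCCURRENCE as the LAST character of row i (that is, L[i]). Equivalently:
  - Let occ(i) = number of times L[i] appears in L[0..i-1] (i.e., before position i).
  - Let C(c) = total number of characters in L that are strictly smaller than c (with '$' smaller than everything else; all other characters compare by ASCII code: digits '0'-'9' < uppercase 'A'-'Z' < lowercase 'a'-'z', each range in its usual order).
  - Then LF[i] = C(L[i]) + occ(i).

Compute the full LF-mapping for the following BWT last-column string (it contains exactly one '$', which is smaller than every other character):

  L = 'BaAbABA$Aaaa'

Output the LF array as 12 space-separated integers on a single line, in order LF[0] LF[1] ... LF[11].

Char counts: '$':1, 'A':4, 'B':2, 'a':4, 'b':1
C (first-col start): C('$')=0, C('A')=1, C('B')=5, C('a')=7, C('b')=11
L[0]='B': occ=0, LF[0]=C('B')+0=5+0=5
L[1]='a': occ=0, LF[1]=C('a')+0=7+0=7
L[2]='A': occ=0, LF[2]=C('A')+0=1+0=1
L[3]='b': occ=0, LF[3]=C('b')+0=11+0=11
L[4]='A': occ=1, LF[4]=C('A')+1=1+1=2
L[5]='B': occ=1, LF[5]=C('B')+1=5+1=6
L[6]='A': occ=2, LF[6]=C('A')+2=1+2=3
L[7]='$': occ=0, LF[7]=C('$')+0=0+0=0
L[8]='A': occ=3, LF[8]=C('A')+3=1+3=4
L[9]='a': occ=1, LF[9]=C('a')+1=7+1=8
L[10]='a': occ=2, LF[10]=C('a')+2=7+2=9
L[11]='a': occ=3, LF[11]=C('a')+3=7+3=10

Answer: 5 7 1 11 2 6 3 0 4 8 9 10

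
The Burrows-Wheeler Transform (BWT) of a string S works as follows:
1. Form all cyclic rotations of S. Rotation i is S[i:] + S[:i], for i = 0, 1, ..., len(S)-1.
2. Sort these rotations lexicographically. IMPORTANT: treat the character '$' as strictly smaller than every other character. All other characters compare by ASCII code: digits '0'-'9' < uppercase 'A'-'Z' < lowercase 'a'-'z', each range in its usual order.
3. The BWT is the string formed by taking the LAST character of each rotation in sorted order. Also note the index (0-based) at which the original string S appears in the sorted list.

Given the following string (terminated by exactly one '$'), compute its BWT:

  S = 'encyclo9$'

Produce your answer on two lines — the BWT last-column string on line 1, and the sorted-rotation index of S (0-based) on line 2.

All 9 rotations (rotation i = S[i:]+S[:i]):
  rot[0] = encyclo9$
  rot[1] = ncyclo9$e
  rot[2] = cyclo9$en
  rot[3] = yclo9$enc
  rot[4] = clo9$ency
  rot[5] = lo9$encyc
  rot[6] = o9$encycl
  rot[7] = 9$encyclo
  rot[8] = $encyclo9
Sorted (with $ < everything):
  sorted[0] = $encyclo9  (last char: '9')
  sorted[1] = 9$encyclo  (last char: 'o')
  sorted[2] = clo9$ency  (last char: 'y')
  sorted[3] = cyclo9$en  (last char: 'n')
  sorted[4] = encyclo9$  (last char: '$')
  sorted[5] = lo9$encyc  (last char: 'c')
  sorted[6] = ncyclo9$e  (last char: 'e')
  sorted[7] = o9$encycl  (last char: 'l')
  sorted[8] = yclo9$enc  (last char: 'c')
Last column: 9oyn$celc
Original string S is at sorted index 4

Answer: 9oyn$celc
4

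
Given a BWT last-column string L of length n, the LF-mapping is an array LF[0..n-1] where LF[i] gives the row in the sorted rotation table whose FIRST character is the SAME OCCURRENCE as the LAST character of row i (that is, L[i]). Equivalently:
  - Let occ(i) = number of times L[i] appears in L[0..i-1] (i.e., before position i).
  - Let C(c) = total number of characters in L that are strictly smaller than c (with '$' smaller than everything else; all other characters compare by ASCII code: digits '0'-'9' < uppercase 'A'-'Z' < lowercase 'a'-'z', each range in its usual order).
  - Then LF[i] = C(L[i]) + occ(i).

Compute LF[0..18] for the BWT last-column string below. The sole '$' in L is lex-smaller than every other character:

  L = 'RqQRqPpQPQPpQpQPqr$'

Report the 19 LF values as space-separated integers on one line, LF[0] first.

Char counts: '$':1, 'P':4, 'Q':5, 'R':2, 'p':3, 'q':3, 'r':1
C (first-col start): C('$')=0, C('P')=1, C('Q')=5, C('R')=10, C('p')=12, C('q')=15, C('r')=18
L[0]='R': occ=0, LF[0]=C('R')+0=10+0=10
L[1]='q': occ=0, LF[1]=C('q')+0=15+0=15
L[2]='Q': occ=0, LF[2]=C('Q')+0=5+0=5
L[3]='R': occ=1, LF[3]=C('R')+1=10+1=11
L[4]='q': occ=1, LF[4]=C('q')+1=15+1=16
L[5]='P': occ=0, LF[5]=C('P')+0=1+0=1
L[6]='p': occ=0, LF[6]=C('p')+0=12+0=12
L[7]='Q': occ=1, LF[7]=C('Q')+1=5+1=6
L[8]='P': occ=1, LF[8]=C('P')+1=1+1=2
L[9]='Q': occ=2, LF[9]=C('Q')+2=5+2=7
L[10]='P': occ=2, LF[10]=C('P')+2=1+2=3
L[11]='p': occ=1, LF[11]=C('p')+1=12+1=13
L[12]='Q': occ=3, LF[12]=C('Q')+3=5+3=8
L[13]='p': occ=2, LF[13]=C('p')+2=12+2=14
L[14]='Q': occ=4, LF[14]=C('Q')+4=5+4=9
L[15]='P': occ=3, LF[15]=C('P')+3=1+3=4
L[16]='q': occ=2, LF[16]=C('q')+2=15+2=17
L[17]='r': occ=0, LF[17]=C('r')+0=18+0=18
L[18]='$': occ=0, LF[18]=C('$')+0=0+0=0

Answer: 10 15 5 11 16 1 12 6 2 7 3 13 8 14 9 4 17 18 0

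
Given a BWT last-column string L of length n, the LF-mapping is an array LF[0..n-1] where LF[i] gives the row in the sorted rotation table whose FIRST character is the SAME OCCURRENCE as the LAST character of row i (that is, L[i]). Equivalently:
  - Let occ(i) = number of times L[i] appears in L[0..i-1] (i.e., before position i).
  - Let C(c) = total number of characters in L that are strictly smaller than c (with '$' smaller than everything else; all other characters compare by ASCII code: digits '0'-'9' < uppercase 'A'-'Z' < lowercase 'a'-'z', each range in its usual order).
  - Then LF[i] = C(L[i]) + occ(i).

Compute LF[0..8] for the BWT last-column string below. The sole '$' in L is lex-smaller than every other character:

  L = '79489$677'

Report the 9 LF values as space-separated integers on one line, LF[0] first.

Answer: 3 7 1 6 8 0 2 4 5

Derivation:
Char counts: '$':1, '4':1, '6':1, '7':3, '8':1, '9':2
C (first-col start): C('$')=0, C('4')=1, C('6')=2, C('7')=3, C('8')=6, C('9')=7
L[0]='7': occ=0, LF[0]=C('7')+0=3+0=3
L[1]='9': occ=0, LF[1]=C('9')+0=7+0=7
L[2]='4': occ=0, LF[2]=C('4')+0=1+0=1
L[3]='8': occ=0, LF[3]=C('8')+0=6+0=6
L[4]='9': occ=1, LF[4]=C('9')+1=7+1=8
L[5]='$': occ=0, LF[5]=C('$')+0=0+0=0
L[6]='6': occ=0, LF[6]=C('6')+0=2+0=2
L[7]='7': occ=1, LF[7]=C('7')+1=3+1=4
L[8]='7': occ=2, LF[8]=C('7')+2=3+2=5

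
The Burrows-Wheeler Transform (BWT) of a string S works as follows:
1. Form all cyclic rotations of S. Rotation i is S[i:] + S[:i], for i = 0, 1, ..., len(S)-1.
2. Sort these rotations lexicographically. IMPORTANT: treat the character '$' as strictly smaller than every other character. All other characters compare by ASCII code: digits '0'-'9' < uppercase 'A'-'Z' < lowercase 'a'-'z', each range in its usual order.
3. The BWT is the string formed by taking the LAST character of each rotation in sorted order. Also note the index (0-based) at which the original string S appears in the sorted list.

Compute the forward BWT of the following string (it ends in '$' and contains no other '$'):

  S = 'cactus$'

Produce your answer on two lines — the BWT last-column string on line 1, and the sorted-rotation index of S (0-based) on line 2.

All 7 rotations (rotation i = S[i:]+S[:i]):
  rot[0] = cactus$
  rot[1] = actus$c
  rot[2] = ctus$ca
  rot[3] = tus$cac
  rot[4] = us$cact
  rot[5] = s$cactu
  rot[6] = $cactus
Sorted (with $ < everything):
  sorted[0] = $cactus  (last char: 's')
  sorted[1] = actus$c  (last char: 'c')
  sorted[2] = cactus$  (last char: '$')
  sorted[3] = ctus$ca  (last char: 'a')
  sorted[4] = s$cactu  (last char: 'u')
  sorted[5] = tus$cac  (last char: 'c')
  sorted[6] = us$cact  (last char: 't')
Last column: sc$auct
Original string S is at sorted index 2

Answer: sc$auct
2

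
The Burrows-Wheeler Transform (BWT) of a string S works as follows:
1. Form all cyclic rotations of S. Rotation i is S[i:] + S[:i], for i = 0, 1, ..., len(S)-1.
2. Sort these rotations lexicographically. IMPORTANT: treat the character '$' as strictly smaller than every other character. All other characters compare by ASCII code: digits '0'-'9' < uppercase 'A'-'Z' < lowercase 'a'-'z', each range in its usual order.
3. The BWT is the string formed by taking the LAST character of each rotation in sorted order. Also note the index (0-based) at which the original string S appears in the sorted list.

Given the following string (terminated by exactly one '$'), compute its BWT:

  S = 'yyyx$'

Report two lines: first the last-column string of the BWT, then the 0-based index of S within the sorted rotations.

Answer: xyyy$
4

Derivation:
All 5 rotations (rotation i = S[i:]+S[:i]):
  rot[0] = yyyx$
  rot[1] = yyx$y
  rot[2] = yx$yy
  rot[3] = x$yyy
  rot[4] = $yyyx
Sorted (with $ < everything):
  sorted[0] = $yyyx  (last char: 'x')
  sorted[1] = x$yyy  (last char: 'y')
  sorted[2] = yx$yy  (last char: 'y')
  sorted[3] = yyx$y  (last char: 'y')
  sorted[4] = yyyx$  (last char: '$')
Last column: xyyy$
Original string S is at sorted index 4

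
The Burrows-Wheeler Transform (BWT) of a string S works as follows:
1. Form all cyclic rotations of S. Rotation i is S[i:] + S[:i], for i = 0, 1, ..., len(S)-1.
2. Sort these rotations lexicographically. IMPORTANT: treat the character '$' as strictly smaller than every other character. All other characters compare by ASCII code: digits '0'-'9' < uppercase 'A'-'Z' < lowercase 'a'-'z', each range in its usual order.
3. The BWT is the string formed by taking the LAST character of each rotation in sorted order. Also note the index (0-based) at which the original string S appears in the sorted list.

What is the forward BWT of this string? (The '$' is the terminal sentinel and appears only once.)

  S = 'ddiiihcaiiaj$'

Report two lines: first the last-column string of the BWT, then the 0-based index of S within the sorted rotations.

All 13 rotations (rotation i = S[i:]+S[:i]):
  rot[0] = ddiiihcaiiaj$
  rot[1] = diiihcaiiaj$d
  rot[2] = iiihcaiiaj$dd
  rot[3] = iihcaiiaj$ddi
  rot[4] = ihcaiiaj$ddii
  rot[5] = hcaiiaj$ddiii
  rot[6] = caiiaj$ddiiih
  rot[7] = aiiaj$ddiiihc
  rot[8] = iiaj$ddiiihca
  rot[9] = iaj$ddiiihcai
  rot[10] = aj$ddiiihcaii
  rot[11] = j$ddiiihcaiia
  rot[12] = $ddiiihcaiiaj
Sorted (with $ < everything):
  sorted[0] = $ddiiihcaiiaj  (last char: 'j')
  sorted[1] = aiiaj$ddiiihc  (last char: 'c')
  sorted[2] = aj$ddiiihcaii  (last char: 'i')
  sorted[3] = caiiaj$ddiiih  (last char: 'h')
  sorted[4] = ddiiihcaiiaj$  (last char: '$')
  sorted[5] = diiihcaiiaj$d  (last char: 'd')
  sorted[6] = hcaiiaj$ddiii  (last char: 'i')
  sorted[7] = iaj$ddiiihcai  (last char: 'i')
  sorted[8] = ihcaiiaj$ddii  (last char: 'i')
  sorted[9] = iiaj$ddiiihca  (last char: 'a')
  sorted[10] = iihcaiiaj$ddi  (last char: 'i')
  sorted[11] = iiihcaiiaj$dd  (last char: 'd')
  sorted[12] = j$ddiiihcaiia  (last char: 'a')
Last column: jcih$diiiaida
Original string S is at sorted index 4

Answer: jcih$diiiaida
4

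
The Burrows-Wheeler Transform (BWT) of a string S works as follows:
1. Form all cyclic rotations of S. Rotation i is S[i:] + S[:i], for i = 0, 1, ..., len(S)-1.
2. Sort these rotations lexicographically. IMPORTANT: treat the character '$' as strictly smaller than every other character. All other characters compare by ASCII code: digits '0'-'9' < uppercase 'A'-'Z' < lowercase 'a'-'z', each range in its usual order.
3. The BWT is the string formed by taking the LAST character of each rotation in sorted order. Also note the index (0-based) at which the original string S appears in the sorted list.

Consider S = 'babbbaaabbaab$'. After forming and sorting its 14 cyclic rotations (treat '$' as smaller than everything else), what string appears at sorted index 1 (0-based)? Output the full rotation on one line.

All 14 rotations (rotation i = S[i:]+S[:i]):
  rot[0] = babbbaaabbaab$
  rot[1] = abbbaaabbaab$b
  rot[2] = bbbaaabbaab$ba
  rot[3] = bbaaabbaab$bab
  rot[4] = baaabbaab$babb
  rot[5] = aaabbaab$babbb
  rot[6] = aabbaab$babbba
  rot[7] = abbaab$babbbaa
  rot[8] = bbaab$babbbaaa
  rot[9] = baab$babbbaaab
  rot[10] = aab$babbbaaabb
  rot[11] = ab$babbbaaabba
  rot[12] = b$babbbaaabbaa
  rot[13] = $babbbaaabbaab
Sorted (with $ < everything):
  sorted[0] = $babbbaaabbaab
  sorted[1] = aaabbaab$babbb
  sorted[2] = aab$babbbaaabb
  sorted[3] = aabbaab$babbba
  sorted[4] = ab$babbbaaabba
  sorted[5] = abbaab$babbbaa
  sorted[6] = abbbaaabbaab$b
  sorted[7] = b$babbbaaabbaa
  sorted[8] = baaabbaab$babb
  sorted[9] = baab$babbbaaab
  sorted[10] = babbbaaabbaab$
  sorted[11] = bbaaabbaab$bab
  sorted[12] = bbaab$babbbaaa
  sorted[13] = bbbaaabbaab$ba
sorted[1] = aaabbaab$babbb

Answer: aaabbaab$babbb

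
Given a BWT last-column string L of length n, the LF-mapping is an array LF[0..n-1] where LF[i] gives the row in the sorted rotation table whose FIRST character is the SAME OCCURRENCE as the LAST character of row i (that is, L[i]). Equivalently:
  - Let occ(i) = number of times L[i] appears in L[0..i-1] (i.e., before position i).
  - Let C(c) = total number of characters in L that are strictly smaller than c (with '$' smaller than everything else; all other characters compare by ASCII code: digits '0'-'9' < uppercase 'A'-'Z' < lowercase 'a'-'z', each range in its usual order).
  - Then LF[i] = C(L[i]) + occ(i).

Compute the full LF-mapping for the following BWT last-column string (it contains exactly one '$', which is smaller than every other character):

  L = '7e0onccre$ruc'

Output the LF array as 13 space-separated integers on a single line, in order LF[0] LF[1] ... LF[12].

Char counts: '$':1, '0':1, '7':1, 'c':3, 'e':2, 'n':1, 'o':1, 'r':2, 'u':1
C (first-col start): C('$')=0, C('0')=1, C('7')=2, C('c')=3, C('e')=6, C('n')=8, C('o')=9, C('r')=10, C('u')=12
L[0]='7': occ=0, LF[0]=C('7')+0=2+0=2
L[1]='e': occ=0, LF[1]=C('e')+0=6+0=6
L[2]='0': occ=0, LF[2]=C('0')+0=1+0=1
L[3]='o': occ=0, LF[3]=C('o')+0=9+0=9
L[4]='n': occ=0, LF[4]=C('n')+0=8+0=8
L[5]='c': occ=0, LF[5]=C('c')+0=3+0=3
L[6]='c': occ=1, LF[6]=C('c')+1=3+1=4
L[7]='r': occ=0, LF[7]=C('r')+0=10+0=10
L[8]='e': occ=1, LF[8]=C('e')+1=6+1=7
L[9]='$': occ=0, LF[9]=C('$')+0=0+0=0
L[10]='r': occ=1, LF[10]=C('r')+1=10+1=11
L[11]='u': occ=0, LF[11]=C('u')+0=12+0=12
L[12]='c': occ=2, LF[12]=C('c')+2=3+2=5

Answer: 2 6 1 9 8 3 4 10 7 0 11 12 5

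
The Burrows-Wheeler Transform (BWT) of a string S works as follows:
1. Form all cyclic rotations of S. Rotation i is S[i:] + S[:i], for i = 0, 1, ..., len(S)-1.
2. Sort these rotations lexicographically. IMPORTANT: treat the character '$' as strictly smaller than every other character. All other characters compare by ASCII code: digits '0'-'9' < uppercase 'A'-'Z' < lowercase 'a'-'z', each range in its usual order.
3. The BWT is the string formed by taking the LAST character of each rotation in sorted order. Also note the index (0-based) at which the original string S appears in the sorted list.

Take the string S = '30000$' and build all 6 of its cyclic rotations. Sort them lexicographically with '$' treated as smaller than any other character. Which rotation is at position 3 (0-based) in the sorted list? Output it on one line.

All 6 rotations (rotation i = S[i:]+S[:i]):
  rot[0] = 30000$
  rot[1] = 0000$3
  rot[2] = 000$30
  rot[3] = 00$300
  rot[4] = 0$3000
  rot[5] = $30000
Sorted (with $ < everything):
  sorted[0] = $30000
  sorted[1] = 0$3000
  sorted[2] = 00$300
  sorted[3] = 000$30
  sorted[4] = 0000$3
  sorted[5] = 30000$
sorted[3] = 000$30

Answer: 000$30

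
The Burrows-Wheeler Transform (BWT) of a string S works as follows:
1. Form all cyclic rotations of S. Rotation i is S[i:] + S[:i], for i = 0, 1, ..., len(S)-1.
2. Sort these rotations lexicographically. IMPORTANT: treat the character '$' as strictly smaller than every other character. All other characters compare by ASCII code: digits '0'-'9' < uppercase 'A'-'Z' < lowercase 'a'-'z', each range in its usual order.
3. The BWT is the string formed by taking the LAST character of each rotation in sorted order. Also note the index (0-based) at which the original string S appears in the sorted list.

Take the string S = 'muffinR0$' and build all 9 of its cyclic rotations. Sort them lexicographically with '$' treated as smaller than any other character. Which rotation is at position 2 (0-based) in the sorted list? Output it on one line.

All 9 rotations (rotation i = S[i:]+S[:i]):
  rot[0] = muffinR0$
  rot[1] = uffinR0$m
  rot[2] = ffinR0$mu
  rot[3] = finR0$muf
  rot[4] = inR0$muff
  rot[5] = nR0$muffi
  rot[6] = R0$muffin
  rot[7] = 0$muffinR
  rot[8] = $muffinR0
Sorted (with $ < everything):
  sorted[0] = $muffinR0
  sorted[1] = 0$muffinR
  sorted[2] = R0$muffin
  sorted[3] = ffinR0$mu
  sorted[4] = finR0$muf
  sorted[5] = inR0$muff
  sorted[6] = muffinR0$
  sorted[7] = nR0$muffi
  sorted[8] = uffinR0$m
sorted[2] = R0$muffin

Answer: R0$muffin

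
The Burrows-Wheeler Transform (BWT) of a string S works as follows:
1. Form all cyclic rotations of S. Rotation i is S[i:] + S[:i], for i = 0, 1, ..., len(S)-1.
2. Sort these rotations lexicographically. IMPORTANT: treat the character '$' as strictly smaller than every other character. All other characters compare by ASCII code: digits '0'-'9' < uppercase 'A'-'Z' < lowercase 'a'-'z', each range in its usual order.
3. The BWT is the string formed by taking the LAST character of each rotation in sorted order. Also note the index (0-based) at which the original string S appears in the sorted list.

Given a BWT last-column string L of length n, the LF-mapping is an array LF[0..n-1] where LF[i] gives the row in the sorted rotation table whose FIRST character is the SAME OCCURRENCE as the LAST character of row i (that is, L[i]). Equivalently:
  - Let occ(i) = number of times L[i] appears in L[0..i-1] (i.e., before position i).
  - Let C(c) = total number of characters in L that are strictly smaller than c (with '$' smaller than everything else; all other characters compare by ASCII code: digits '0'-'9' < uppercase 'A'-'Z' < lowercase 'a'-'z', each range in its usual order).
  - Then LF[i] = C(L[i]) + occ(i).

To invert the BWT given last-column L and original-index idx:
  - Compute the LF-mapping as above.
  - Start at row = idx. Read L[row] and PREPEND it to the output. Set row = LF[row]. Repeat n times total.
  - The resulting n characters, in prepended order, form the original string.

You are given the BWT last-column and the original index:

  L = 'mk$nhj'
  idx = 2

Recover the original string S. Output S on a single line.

Answer: jnkhm$

Derivation:
LF mapping: 4 3 0 5 1 2
Walk LF starting at row 2, prepending L[row]:
  step 1: row=2, L[2]='$', prepend. Next row=LF[2]=0
  step 2: row=0, L[0]='m', prepend. Next row=LF[0]=4
  step 3: row=4, L[4]='h', prepend. Next row=LF[4]=1
  step 4: row=1, L[1]='k', prepend. Next row=LF[1]=3
  step 5: row=3, L[3]='n', prepend. Next row=LF[3]=5
  step 6: row=5, L[5]='j', prepend. Next row=LF[5]=2
Reversed output: jnkhm$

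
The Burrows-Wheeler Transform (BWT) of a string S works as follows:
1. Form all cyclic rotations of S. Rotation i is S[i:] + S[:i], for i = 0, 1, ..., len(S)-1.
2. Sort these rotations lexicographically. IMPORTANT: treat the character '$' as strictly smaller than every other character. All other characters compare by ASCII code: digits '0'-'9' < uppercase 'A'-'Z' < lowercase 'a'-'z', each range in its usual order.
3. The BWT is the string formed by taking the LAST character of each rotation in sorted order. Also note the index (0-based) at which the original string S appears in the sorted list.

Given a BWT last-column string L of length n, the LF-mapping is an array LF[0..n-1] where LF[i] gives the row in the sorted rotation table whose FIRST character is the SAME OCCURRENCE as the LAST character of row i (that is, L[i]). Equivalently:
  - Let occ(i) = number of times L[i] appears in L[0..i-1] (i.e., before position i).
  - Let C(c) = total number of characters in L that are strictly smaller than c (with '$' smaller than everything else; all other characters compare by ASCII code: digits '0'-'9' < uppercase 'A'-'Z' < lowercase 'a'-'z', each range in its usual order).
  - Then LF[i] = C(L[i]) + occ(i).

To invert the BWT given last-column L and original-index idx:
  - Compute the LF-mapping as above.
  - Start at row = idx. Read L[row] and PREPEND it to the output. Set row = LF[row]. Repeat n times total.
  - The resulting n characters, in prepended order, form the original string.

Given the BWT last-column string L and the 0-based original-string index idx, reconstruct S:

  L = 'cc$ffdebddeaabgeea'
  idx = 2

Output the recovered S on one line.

Answer: aedddbefagefbcaec$

Derivation:
LF mapping: 6 7 0 15 16 8 11 4 9 10 12 1 2 5 17 13 14 3
Walk LF starting at row 2, prepending L[row]:
  step 1: row=2, L[2]='$', prepend. Next row=LF[2]=0
  step 2: row=0, L[0]='c', prepend. Next row=LF[0]=6
  step 3: row=6, L[6]='e', prepend. Next row=LF[6]=11
  step 4: row=11, L[11]='a', prepend. Next row=LF[11]=1
  step 5: row=1, L[1]='c', prepend. Next row=LF[1]=7
  step 6: row=7, L[7]='b', prepend. Next row=LF[7]=4
  step 7: row=4, L[4]='f', prepend. Next row=LF[4]=16
  step 8: row=16, L[16]='e', prepend. Next row=LF[16]=14
  step 9: row=14, L[14]='g', prepend. Next row=LF[14]=17
  step 10: row=17, L[17]='a', prepend. Next row=LF[17]=3
  step 11: row=3, L[3]='f', prepend. Next row=LF[3]=15
  step 12: row=15, L[15]='e', prepend. Next row=LF[15]=13
  step 13: row=13, L[13]='b', prepend. Next row=LF[13]=5
  step 14: row=5, L[5]='d', prepend. Next row=LF[5]=8
  step 15: row=8, L[8]='d', prepend. Next row=LF[8]=9
  step 16: row=9, L[9]='d', prepend. Next row=LF[9]=10
  step 17: row=10, L[10]='e', prepend. Next row=LF[10]=12
  step 18: row=12, L[12]='a', prepend. Next row=LF[12]=2
Reversed output: aedddbefagefbcaec$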